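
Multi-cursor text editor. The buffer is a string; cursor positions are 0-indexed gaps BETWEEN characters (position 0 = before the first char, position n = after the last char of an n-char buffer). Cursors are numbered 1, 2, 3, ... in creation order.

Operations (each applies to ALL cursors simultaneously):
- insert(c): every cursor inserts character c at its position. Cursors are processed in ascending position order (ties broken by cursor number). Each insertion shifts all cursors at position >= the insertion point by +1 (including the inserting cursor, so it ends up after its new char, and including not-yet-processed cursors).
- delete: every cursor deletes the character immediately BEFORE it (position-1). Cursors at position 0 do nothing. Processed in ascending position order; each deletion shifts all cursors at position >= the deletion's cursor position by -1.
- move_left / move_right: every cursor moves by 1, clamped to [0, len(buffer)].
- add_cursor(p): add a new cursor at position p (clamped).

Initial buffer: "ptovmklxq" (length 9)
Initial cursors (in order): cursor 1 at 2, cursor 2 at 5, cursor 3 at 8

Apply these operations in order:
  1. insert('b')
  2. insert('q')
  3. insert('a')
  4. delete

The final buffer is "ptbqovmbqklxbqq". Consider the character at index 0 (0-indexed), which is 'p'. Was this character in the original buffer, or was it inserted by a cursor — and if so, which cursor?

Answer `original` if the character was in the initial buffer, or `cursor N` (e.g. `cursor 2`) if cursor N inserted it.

Answer: original

Derivation:
After op 1 (insert('b')): buffer="ptbovmbklxbq" (len 12), cursors c1@3 c2@7 c3@11, authorship ..1...2...3.
After op 2 (insert('q')): buffer="ptbqovmbqklxbqq" (len 15), cursors c1@4 c2@9 c3@14, authorship ..11...22...33.
After op 3 (insert('a')): buffer="ptbqaovmbqaklxbqaq" (len 18), cursors c1@5 c2@11 c3@17, authorship ..111...222...333.
After op 4 (delete): buffer="ptbqovmbqklxbqq" (len 15), cursors c1@4 c2@9 c3@14, authorship ..11...22...33.
Authorship (.=original, N=cursor N): . . 1 1 . . . 2 2 . . . 3 3 .
Index 0: author = original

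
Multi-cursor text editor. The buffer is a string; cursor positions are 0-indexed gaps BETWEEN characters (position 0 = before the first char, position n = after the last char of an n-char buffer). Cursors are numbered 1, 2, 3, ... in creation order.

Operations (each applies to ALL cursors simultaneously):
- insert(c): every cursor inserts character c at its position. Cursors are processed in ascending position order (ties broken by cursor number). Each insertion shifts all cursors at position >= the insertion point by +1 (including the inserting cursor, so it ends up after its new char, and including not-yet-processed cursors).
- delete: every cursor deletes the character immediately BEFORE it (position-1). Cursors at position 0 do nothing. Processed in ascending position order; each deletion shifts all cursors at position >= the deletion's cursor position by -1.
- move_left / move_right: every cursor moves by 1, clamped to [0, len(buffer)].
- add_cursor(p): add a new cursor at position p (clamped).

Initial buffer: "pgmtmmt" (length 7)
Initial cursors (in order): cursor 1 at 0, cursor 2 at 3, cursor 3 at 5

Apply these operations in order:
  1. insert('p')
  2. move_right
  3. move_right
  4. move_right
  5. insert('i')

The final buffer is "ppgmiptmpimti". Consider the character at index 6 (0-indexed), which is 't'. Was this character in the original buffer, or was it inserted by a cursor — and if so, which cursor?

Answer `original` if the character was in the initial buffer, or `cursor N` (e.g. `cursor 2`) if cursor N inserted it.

Answer: original

Derivation:
After op 1 (insert('p')): buffer="ppgmptmpmt" (len 10), cursors c1@1 c2@5 c3@8, authorship 1...2..3..
After op 2 (move_right): buffer="ppgmptmpmt" (len 10), cursors c1@2 c2@6 c3@9, authorship 1...2..3..
After op 3 (move_right): buffer="ppgmptmpmt" (len 10), cursors c1@3 c2@7 c3@10, authorship 1...2..3..
After op 4 (move_right): buffer="ppgmptmpmt" (len 10), cursors c1@4 c2@8 c3@10, authorship 1...2..3..
After op 5 (insert('i')): buffer="ppgmiptmpimti" (len 13), cursors c1@5 c2@10 c3@13, authorship 1...12..32..3
Authorship (.=original, N=cursor N): 1 . . . 1 2 . . 3 2 . . 3
Index 6: author = original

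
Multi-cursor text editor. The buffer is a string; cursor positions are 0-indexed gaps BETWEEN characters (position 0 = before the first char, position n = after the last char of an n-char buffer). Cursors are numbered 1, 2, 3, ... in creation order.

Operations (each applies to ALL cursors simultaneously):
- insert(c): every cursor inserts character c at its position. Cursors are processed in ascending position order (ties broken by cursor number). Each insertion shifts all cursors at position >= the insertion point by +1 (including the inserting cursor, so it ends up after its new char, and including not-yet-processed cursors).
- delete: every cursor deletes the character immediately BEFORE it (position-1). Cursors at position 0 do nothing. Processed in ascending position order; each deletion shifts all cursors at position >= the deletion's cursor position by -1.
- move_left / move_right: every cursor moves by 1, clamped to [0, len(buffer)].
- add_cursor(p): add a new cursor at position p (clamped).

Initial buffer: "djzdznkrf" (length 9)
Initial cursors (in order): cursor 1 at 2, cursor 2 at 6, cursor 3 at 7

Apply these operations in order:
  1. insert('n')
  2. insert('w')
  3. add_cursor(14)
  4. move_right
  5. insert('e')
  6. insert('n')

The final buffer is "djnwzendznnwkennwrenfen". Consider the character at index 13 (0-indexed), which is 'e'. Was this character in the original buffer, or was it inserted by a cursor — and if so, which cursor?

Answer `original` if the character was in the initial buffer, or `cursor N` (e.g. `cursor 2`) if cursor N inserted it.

After op 1 (insert('n')): buffer="djnzdznnknrf" (len 12), cursors c1@3 c2@8 c3@10, authorship ..1....2.3..
After op 2 (insert('w')): buffer="djnwzdznnwknwrf" (len 15), cursors c1@4 c2@10 c3@13, authorship ..11....22.33..
After op 3 (add_cursor(14)): buffer="djnwzdznnwknwrf" (len 15), cursors c1@4 c2@10 c3@13 c4@14, authorship ..11....22.33..
After op 4 (move_right): buffer="djnwzdznnwknwrf" (len 15), cursors c1@5 c2@11 c3@14 c4@15, authorship ..11....22.33..
After op 5 (insert('e')): buffer="djnwzedznnwkenwrefe" (len 19), cursors c1@6 c2@13 c3@17 c4@19, authorship ..11.1...22.233.3.4
After op 6 (insert('n')): buffer="djnwzendznnwkennwrenfen" (len 23), cursors c1@7 c2@15 c3@20 c4@23, authorship ..11.11...22.2233.33.44
Authorship (.=original, N=cursor N): . . 1 1 . 1 1 . . . 2 2 . 2 2 3 3 . 3 3 . 4 4
Index 13: author = 2

Answer: cursor 2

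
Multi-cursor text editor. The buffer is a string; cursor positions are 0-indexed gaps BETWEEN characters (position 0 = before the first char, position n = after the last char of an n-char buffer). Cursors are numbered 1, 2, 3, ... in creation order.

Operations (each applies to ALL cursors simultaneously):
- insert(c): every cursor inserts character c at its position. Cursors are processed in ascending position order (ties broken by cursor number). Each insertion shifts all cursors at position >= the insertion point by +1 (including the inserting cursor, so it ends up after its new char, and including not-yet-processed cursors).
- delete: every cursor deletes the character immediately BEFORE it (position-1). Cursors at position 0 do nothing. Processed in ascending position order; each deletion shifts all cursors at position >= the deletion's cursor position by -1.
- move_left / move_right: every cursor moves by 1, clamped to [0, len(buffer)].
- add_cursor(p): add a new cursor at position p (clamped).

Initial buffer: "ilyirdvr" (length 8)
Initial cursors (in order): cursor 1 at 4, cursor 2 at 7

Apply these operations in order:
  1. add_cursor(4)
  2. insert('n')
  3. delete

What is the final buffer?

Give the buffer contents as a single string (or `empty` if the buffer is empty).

Answer: ilyirdvr

Derivation:
After op 1 (add_cursor(4)): buffer="ilyirdvr" (len 8), cursors c1@4 c3@4 c2@7, authorship ........
After op 2 (insert('n')): buffer="ilyinnrdvnr" (len 11), cursors c1@6 c3@6 c2@10, authorship ....13...2.
After op 3 (delete): buffer="ilyirdvr" (len 8), cursors c1@4 c3@4 c2@7, authorship ........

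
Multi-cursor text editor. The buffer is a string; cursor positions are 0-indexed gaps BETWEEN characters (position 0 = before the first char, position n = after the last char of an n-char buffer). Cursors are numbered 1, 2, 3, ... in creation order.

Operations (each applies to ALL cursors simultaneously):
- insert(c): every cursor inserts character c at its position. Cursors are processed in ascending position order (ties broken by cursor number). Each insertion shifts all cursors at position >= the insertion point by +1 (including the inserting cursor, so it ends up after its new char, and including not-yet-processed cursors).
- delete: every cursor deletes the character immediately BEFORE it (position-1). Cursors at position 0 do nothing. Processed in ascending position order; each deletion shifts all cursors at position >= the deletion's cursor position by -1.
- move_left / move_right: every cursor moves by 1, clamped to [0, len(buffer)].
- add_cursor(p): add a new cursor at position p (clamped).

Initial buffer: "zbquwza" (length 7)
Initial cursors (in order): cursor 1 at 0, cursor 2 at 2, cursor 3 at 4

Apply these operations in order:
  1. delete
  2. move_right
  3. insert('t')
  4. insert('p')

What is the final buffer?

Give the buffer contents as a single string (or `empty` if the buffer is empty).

Answer: ztpqtpwtpza

Derivation:
After op 1 (delete): buffer="zqwza" (len 5), cursors c1@0 c2@1 c3@2, authorship .....
After op 2 (move_right): buffer="zqwza" (len 5), cursors c1@1 c2@2 c3@3, authorship .....
After op 3 (insert('t')): buffer="ztqtwtza" (len 8), cursors c1@2 c2@4 c3@6, authorship .1.2.3..
After op 4 (insert('p')): buffer="ztpqtpwtpza" (len 11), cursors c1@3 c2@6 c3@9, authorship .11.22.33..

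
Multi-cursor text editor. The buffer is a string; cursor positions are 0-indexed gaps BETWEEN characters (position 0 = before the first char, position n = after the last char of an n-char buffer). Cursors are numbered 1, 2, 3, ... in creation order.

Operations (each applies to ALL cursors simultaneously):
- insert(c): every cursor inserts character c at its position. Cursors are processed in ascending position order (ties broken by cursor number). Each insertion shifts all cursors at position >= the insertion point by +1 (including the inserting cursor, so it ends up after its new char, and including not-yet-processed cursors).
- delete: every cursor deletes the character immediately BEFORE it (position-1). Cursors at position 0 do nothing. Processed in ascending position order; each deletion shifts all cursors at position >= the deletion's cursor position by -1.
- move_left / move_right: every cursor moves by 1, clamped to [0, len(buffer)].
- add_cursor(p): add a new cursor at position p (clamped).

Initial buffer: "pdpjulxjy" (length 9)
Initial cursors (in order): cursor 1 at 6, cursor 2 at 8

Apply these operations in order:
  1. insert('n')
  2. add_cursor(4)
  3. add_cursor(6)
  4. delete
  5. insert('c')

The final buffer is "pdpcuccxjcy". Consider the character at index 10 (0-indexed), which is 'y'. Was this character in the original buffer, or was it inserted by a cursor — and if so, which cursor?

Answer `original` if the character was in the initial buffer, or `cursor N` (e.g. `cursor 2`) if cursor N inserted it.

After op 1 (insert('n')): buffer="pdpjulnxjny" (len 11), cursors c1@7 c2@10, authorship ......1..2.
After op 2 (add_cursor(4)): buffer="pdpjulnxjny" (len 11), cursors c3@4 c1@7 c2@10, authorship ......1..2.
After op 3 (add_cursor(6)): buffer="pdpjulnxjny" (len 11), cursors c3@4 c4@6 c1@7 c2@10, authorship ......1..2.
After op 4 (delete): buffer="pdpuxjy" (len 7), cursors c3@3 c1@4 c4@4 c2@6, authorship .......
After op 5 (insert('c')): buffer="pdpcuccxjcy" (len 11), cursors c3@4 c1@7 c4@7 c2@10, authorship ...3.14..2.
Authorship (.=original, N=cursor N): . . . 3 . 1 4 . . 2 .
Index 10: author = original

Answer: original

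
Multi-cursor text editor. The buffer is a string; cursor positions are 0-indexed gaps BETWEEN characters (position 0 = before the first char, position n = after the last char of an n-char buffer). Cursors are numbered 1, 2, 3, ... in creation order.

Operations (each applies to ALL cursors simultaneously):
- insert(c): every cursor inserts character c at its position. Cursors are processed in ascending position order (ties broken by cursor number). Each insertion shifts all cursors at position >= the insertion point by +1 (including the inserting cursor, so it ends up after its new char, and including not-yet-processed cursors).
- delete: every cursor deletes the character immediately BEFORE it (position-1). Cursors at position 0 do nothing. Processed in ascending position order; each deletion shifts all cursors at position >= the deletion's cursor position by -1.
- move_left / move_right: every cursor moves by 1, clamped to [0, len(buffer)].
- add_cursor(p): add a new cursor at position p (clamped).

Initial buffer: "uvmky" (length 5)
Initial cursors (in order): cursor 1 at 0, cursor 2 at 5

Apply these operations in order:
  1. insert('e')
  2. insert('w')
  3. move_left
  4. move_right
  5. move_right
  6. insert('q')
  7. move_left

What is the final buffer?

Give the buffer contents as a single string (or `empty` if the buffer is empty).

Answer: ewuqvmkyewq

Derivation:
After op 1 (insert('e')): buffer="euvmkye" (len 7), cursors c1@1 c2@7, authorship 1.....2
After op 2 (insert('w')): buffer="ewuvmkyew" (len 9), cursors c1@2 c2@9, authorship 11.....22
After op 3 (move_left): buffer="ewuvmkyew" (len 9), cursors c1@1 c2@8, authorship 11.....22
After op 4 (move_right): buffer="ewuvmkyew" (len 9), cursors c1@2 c2@9, authorship 11.....22
After op 5 (move_right): buffer="ewuvmkyew" (len 9), cursors c1@3 c2@9, authorship 11.....22
After op 6 (insert('q')): buffer="ewuqvmkyewq" (len 11), cursors c1@4 c2@11, authorship 11.1....222
After op 7 (move_left): buffer="ewuqvmkyewq" (len 11), cursors c1@3 c2@10, authorship 11.1....222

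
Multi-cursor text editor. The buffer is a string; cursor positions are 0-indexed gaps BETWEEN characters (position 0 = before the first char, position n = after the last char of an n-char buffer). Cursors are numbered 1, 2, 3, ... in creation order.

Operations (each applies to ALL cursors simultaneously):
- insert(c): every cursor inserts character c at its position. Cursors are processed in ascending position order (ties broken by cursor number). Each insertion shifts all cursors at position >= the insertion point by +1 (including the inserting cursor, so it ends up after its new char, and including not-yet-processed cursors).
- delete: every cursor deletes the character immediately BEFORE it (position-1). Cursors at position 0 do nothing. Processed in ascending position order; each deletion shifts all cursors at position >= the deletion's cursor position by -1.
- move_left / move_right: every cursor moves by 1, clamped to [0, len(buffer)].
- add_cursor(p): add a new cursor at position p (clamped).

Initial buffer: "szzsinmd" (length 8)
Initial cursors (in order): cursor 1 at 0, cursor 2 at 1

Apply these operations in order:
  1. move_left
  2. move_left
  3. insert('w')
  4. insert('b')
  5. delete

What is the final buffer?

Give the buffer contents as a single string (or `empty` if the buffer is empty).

After op 1 (move_left): buffer="szzsinmd" (len 8), cursors c1@0 c2@0, authorship ........
After op 2 (move_left): buffer="szzsinmd" (len 8), cursors c1@0 c2@0, authorship ........
After op 3 (insert('w')): buffer="wwszzsinmd" (len 10), cursors c1@2 c2@2, authorship 12........
After op 4 (insert('b')): buffer="wwbbszzsinmd" (len 12), cursors c1@4 c2@4, authorship 1212........
After op 5 (delete): buffer="wwszzsinmd" (len 10), cursors c1@2 c2@2, authorship 12........

Answer: wwszzsinmd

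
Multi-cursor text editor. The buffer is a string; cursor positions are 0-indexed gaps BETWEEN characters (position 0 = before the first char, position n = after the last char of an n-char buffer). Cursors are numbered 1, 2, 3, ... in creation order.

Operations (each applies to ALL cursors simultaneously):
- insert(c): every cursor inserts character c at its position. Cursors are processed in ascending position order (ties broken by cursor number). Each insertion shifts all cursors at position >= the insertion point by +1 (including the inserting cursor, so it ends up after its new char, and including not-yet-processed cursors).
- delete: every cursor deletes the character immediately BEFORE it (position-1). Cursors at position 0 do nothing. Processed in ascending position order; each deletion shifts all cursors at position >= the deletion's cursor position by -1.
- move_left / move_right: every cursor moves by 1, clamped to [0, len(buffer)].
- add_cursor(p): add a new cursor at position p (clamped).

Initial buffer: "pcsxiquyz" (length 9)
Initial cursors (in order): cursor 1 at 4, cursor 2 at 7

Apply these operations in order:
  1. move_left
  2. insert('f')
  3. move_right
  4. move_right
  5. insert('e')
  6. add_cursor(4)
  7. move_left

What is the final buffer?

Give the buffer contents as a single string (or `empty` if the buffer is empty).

After op 1 (move_left): buffer="pcsxiquyz" (len 9), cursors c1@3 c2@6, authorship .........
After op 2 (insert('f')): buffer="pcsfxiqfuyz" (len 11), cursors c1@4 c2@8, authorship ...1...2...
After op 3 (move_right): buffer="pcsfxiqfuyz" (len 11), cursors c1@5 c2@9, authorship ...1...2...
After op 4 (move_right): buffer="pcsfxiqfuyz" (len 11), cursors c1@6 c2@10, authorship ...1...2...
After op 5 (insert('e')): buffer="pcsfxieqfuyez" (len 13), cursors c1@7 c2@12, authorship ...1..1.2..2.
After op 6 (add_cursor(4)): buffer="pcsfxieqfuyez" (len 13), cursors c3@4 c1@7 c2@12, authorship ...1..1.2..2.
After op 7 (move_left): buffer="pcsfxieqfuyez" (len 13), cursors c3@3 c1@6 c2@11, authorship ...1..1.2..2.

Answer: pcsfxieqfuyez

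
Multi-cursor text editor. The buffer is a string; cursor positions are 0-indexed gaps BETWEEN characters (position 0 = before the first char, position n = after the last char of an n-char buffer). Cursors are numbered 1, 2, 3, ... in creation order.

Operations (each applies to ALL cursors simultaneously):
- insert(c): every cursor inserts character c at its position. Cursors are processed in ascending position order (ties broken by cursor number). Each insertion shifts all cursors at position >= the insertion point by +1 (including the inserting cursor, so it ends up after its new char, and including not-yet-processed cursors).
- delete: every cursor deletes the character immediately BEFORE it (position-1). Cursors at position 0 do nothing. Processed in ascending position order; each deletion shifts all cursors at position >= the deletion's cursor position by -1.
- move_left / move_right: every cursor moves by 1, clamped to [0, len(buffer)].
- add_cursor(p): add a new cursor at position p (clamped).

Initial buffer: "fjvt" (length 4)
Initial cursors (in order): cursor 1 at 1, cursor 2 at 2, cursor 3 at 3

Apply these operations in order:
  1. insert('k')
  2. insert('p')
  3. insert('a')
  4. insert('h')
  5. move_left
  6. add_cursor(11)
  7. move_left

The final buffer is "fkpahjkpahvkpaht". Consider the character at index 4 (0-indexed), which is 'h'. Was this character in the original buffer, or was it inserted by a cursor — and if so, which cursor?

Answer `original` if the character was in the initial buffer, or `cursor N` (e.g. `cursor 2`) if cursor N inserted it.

Answer: cursor 1

Derivation:
After op 1 (insert('k')): buffer="fkjkvkt" (len 7), cursors c1@2 c2@4 c3@6, authorship .1.2.3.
After op 2 (insert('p')): buffer="fkpjkpvkpt" (len 10), cursors c1@3 c2@6 c3@9, authorship .11.22.33.
After op 3 (insert('a')): buffer="fkpajkpavkpat" (len 13), cursors c1@4 c2@8 c3@12, authorship .111.222.333.
After op 4 (insert('h')): buffer="fkpahjkpahvkpaht" (len 16), cursors c1@5 c2@10 c3@15, authorship .1111.2222.3333.
After op 5 (move_left): buffer="fkpahjkpahvkpaht" (len 16), cursors c1@4 c2@9 c3@14, authorship .1111.2222.3333.
After op 6 (add_cursor(11)): buffer="fkpahjkpahvkpaht" (len 16), cursors c1@4 c2@9 c4@11 c3@14, authorship .1111.2222.3333.
After op 7 (move_left): buffer="fkpahjkpahvkpaht" (len 16), cursors c1@3 c2@8 c4@10 c3@13, authorship .1111.2222.3333.
Authorship (.=original, N=cursor N): . 1 1 1 1 . 2 2 2 2 . 3 3 3 3 .
Index 4: author = 1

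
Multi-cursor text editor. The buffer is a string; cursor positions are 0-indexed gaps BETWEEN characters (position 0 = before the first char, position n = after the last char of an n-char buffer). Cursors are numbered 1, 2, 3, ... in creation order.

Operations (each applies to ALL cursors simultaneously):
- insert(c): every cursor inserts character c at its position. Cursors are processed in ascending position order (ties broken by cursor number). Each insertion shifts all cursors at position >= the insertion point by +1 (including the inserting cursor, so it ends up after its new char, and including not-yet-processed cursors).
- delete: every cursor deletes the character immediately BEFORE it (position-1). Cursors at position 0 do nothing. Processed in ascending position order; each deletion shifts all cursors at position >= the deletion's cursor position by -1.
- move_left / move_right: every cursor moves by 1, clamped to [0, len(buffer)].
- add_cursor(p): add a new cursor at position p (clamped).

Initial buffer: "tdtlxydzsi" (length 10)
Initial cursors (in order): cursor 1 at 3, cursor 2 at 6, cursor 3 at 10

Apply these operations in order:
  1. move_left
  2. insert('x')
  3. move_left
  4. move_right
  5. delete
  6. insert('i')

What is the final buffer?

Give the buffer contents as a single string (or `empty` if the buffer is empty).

After op 1 (move_left): buffer="tdtlxydzsi" (len 10), cursors c1@2 c2@5 c3@9, authorship ..........
After op 2 (insert('x')): buffer="tdxtlxxydzsxi" (len 13), cursors c1@3 c2@7 c3@12, authorship ..1...2....3.
After op 3 (move_left): buffer="tdxtlxxydzsxi" (len 13), cursors c1@2 c2@6 c3@11, authorship ..1...2....3.
After op 4 (move_right): buffer="tdxtlxxydzsxi" (len 13), cursors c1@3 c2@7 c3@12, authorship ..1...2....3.
After op 5 (delete): buffer="tdtlxydzsi" (len 10), cursors c1@2 c2@5 c3@9, authorship ..........
After op 6 (insert('i')): buffer="tditlxiydzsii" (len 13), cursors c1@3 c2@7 c3@12, authorship ..1...2....3.

Answer: tditlxiydzsii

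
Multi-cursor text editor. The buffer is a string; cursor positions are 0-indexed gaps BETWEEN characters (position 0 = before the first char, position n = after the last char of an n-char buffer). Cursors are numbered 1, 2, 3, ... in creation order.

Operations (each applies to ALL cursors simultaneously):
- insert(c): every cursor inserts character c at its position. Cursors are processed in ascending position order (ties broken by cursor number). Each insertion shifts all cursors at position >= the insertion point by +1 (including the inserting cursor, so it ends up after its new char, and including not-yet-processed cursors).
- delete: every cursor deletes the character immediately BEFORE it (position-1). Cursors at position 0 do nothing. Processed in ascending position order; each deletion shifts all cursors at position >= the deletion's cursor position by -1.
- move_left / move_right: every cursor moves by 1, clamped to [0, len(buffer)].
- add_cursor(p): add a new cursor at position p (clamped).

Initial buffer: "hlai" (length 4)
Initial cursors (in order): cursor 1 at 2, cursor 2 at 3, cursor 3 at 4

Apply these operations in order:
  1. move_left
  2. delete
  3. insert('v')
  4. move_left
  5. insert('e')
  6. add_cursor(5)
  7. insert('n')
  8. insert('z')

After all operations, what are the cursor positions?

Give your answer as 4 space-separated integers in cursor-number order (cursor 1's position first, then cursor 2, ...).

After op 1 (move_left): buffer="hlai" (len 4), cursors c1@1 c2@2 c3@3, authorship ....
After op 2 (delete): buffer="i" (len 1), cursors c1@0 c2@0 c3@0, authorship .
After op 3 (insert('v')): buffer="vvvi" (len 4), cursors c1@3 c2@3 c3@3, authorship 123.
After op 4 (move_left): buffer="vvvi" (len 4), cursors c1@2 c2@2 c3@2, authorship 123.
After op 5 (insert('e')): buffer="vveeevi" (len 7), cursors c1@5 c2@5 c3@5, authorship 121233.
After op 6 (add_cursor(5)): buffer="vveeevi" (len 7), cursors c1@5 c2@5 c3@5 c4@5, authorship 121233.
After op 7 (insert('n')): buffer="vveeennnnvi" (len 11), cursors c1@9 c2@9 c3@9 c4@9, authorship 1212312343.
After op 8 (insert('z')): buffer="vveeennnnzzzzvi" (len 15), cursors c1@13 c2@13 c3@13 c4@13, authorship 12123123412343.

Answer: 13 13 13 13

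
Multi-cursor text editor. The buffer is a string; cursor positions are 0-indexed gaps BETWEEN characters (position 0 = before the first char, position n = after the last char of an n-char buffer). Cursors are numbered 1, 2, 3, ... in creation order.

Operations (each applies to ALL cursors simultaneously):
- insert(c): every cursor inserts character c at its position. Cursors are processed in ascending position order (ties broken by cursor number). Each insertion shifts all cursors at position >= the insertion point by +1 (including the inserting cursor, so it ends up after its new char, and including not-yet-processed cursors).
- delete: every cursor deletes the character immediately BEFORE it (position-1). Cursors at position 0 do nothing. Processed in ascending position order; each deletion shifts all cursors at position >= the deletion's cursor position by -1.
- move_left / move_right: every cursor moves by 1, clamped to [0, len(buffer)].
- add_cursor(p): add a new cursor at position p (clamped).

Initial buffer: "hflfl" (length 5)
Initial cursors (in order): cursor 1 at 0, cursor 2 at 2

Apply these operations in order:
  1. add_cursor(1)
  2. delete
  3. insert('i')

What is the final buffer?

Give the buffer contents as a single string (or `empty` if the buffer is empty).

Answer: iiilfl

Derivation:
After op 1 (add_cursor(1)): buffer="hflfl" (len 5), cursors c1@0 c3@1 c2@2, authorship .....
After op 2 (delete): buffer="lfl" (len 3), cursors c1@0 c2@0 c3@0, authorship ...
After op 3 (insert('i')): buffer="iiilfl" (len 6), cursors c1@3 c2@3 c3@3, authorship 123...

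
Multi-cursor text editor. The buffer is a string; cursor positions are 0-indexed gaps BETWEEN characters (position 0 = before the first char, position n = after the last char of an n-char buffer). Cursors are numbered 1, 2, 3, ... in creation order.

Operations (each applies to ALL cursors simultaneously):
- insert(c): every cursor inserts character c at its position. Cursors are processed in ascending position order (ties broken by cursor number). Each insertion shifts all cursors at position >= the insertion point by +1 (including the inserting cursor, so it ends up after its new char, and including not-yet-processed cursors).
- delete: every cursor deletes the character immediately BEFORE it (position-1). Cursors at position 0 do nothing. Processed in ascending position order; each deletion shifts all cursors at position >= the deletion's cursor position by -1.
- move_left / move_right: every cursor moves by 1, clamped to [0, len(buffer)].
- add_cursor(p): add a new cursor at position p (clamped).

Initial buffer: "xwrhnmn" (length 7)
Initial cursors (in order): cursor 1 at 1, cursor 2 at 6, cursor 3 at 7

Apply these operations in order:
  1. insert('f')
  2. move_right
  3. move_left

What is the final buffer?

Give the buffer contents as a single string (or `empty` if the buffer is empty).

Answer: xfwrhnmfnf

Derivation:
After op 1 (insert('f')): buffer="xfwrhnmfnf" (len 10), cursors c1@2 c2@8 c3@10, authorship .1.....2.3
After op 2 (move_right): buffer="xfwrhnmfnf" (len 10), cursors c1@3 c2@9 c3@10, authorship .1.....2.3
After op 3 (move_left): buffer="xfwrhnmfnf" (len 10), cursors c1@2 c2@8 c3@9, authorship .1.....2.3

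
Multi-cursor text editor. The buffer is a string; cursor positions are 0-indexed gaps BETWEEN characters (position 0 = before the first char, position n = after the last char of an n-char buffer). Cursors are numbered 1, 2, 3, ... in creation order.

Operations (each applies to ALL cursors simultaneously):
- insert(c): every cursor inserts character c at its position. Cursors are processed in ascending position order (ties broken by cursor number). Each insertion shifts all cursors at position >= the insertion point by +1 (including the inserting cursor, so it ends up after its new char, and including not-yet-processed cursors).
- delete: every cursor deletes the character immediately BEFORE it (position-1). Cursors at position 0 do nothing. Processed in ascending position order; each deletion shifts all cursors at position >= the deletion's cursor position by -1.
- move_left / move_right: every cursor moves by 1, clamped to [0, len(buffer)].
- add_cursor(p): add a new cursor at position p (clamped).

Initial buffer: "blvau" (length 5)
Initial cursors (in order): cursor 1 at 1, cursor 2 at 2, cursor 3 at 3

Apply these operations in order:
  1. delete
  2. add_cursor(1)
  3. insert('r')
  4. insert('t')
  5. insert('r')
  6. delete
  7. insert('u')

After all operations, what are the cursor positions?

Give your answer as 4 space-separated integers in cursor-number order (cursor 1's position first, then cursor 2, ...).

Answer: 9 9 9 13

Derivation:
After op 1 (delete): buffer="au" (len 2), cursors c1@0 c2@0 c3@0, authorship ..
After op 2 (add_cursor(1)): buffer="au" (len 2), cursors c1@0 c2@0 c3@0 c4@1, authorship ..
After op 3 (insert('r')): buffer="rrraru" (len 6), cursors c1@3 c2@3 c3@3 c4@5, authorship 123.4.
After op 4 (insert('t')): buffer="rrrtttartu" (len 10), cursors c1@6 c2@6 c3@6 c4@9, authorship 123123.44.
After op 5 (insert('r')): buffer="rrrtttrrrartru" (len 14), cursors c1@9 c2@9 c3@9 c4@13, authorship 123123123.444.
After op 6 (delete): buffer="rrrtttartu" (len 10), cursors c1@6 c2@6 c3@6 c4@9, authorship 123123.44.
After op 7 (insert('u')): buffer="rrrtttuuuartuu" (len 14), cursors c1@9 c2@9 c3@9 c4@13, authorship 123123123.444.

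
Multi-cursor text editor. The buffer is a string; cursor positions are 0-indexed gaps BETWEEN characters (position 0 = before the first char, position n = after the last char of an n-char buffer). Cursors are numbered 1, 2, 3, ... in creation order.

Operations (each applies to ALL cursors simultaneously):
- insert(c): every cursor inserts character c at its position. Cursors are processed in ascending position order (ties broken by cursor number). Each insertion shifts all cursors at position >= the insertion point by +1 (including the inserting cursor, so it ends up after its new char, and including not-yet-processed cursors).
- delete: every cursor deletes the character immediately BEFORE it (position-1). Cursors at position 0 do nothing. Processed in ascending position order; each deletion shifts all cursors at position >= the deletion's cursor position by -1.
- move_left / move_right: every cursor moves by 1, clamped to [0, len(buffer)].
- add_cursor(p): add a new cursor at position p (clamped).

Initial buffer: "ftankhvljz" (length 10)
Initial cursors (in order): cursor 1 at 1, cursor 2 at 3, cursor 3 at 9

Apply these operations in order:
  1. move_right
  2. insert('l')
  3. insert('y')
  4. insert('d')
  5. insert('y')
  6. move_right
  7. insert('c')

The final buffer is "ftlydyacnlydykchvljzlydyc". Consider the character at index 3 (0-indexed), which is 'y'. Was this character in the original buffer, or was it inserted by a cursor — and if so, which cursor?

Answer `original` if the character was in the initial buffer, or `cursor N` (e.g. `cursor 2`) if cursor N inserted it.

Answer: cursor 1

Derivation:
After op 1 (move_right): buffer="ftankhvljz" (len 10), cursors c1@2 c2@4 c3@10, authorship ..........
After op 2 (insert('l')): buffer="ftlanlkhvljzl" (len 13), cursors c1@3 c2@6 c3@13, authorship ..1..2......3
After op 3 (insert('y')): buffer="ftlyanlykhvljzly" (len 16), cursors c1@4 c2@8 c3@16, authorship ..11..22......33
After op 4 (insert('d')): buffer="ftlydanlydkhvljzlyd" (len 19), cursors c1@5 c2@10 c3@19, authorship ..111..222......333
After op 5 (insert('y')): buffer="ftlydyanlydykhvljzlydy" (len 22), cursors c1@6 c2@12 c3@22, authorship ..1111..2222......3333
After op 6 (move_right): buffer="ftlydyanlydykhvljzlydy" (len 22), cursors c1@7 c2@13 c3@22, authorship ..1111..2222......3333
After op 7 (insert('c')): buffer="ftlydyacnlydykchvljzlydyc" (len 25), cursors c1@8 c2@15 c3@25, authorship ..1111.1.2222.2.....33333
Authorship (.=original, N=cursor N): . . 1 1 1 1 . 1 . 2 2 2 2 . 2 . . . . . 3 3 3 3 3
Index 3: author = 1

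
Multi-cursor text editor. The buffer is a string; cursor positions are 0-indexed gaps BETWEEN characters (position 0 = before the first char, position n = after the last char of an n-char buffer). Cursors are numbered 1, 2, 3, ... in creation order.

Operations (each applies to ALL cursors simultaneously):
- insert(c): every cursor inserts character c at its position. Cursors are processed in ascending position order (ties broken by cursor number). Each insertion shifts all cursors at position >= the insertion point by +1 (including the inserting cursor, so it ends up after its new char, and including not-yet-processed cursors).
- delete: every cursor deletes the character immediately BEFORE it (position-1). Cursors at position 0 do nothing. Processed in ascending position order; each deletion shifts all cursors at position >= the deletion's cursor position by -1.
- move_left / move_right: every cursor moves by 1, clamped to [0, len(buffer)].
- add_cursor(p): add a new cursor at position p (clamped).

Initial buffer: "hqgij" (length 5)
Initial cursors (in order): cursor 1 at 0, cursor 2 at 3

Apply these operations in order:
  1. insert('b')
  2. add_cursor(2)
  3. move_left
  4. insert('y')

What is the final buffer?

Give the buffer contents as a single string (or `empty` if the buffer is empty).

Answer: ybyhqgybij

Derivation:
After op 1 (insert('b')): buffer="bhqgbij" (len 7), cursors c1@1 c2@5, authorship 1...2..
After op 2 (add_cursor(2)): buffer="bhqgbij" (len 7), cursors c1@1 c3@2 c2@5, authorship 1...2..
After op 3 (move_left): buffer="bhqgbij" (len 7), cursors c1@0 c3@1 c2@4, authorship 1...2..
After op 4 (insert('y')): buffer="ybyhqgybij" (len 10), cursors c1@1 c3@3 c2@7, authorship 113...22..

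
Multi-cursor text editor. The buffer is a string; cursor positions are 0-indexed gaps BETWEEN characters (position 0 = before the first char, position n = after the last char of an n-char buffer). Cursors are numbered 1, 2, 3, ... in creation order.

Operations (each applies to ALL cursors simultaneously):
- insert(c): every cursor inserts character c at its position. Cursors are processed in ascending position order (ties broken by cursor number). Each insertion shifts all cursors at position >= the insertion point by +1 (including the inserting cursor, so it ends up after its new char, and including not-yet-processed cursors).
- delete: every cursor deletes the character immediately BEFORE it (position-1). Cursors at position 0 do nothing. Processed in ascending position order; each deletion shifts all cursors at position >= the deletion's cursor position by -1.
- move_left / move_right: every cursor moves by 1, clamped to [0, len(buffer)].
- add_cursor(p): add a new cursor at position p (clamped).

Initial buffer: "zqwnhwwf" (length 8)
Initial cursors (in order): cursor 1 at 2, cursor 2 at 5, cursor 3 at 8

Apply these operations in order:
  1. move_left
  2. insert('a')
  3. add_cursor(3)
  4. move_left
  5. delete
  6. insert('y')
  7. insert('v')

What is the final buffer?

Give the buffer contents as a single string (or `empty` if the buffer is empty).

After op 1 (move_left): buffer="zqwnhwwf" (len 8), cursors c1@1 c2@4 c3@7, authorship ........
After op 2 (insert('a')): buffer="zaqwnahwwaf" (len 11), cursors c1@2 c2@6 c3@10, authorship .1...2...3.
After op 3 (add_cursor(3)): buffer="zaqwnahwwaf" (len 11), cursors c1@2 c4@3 c2@6 c3@10, authorship .1...2...3.
After op 4 (move_left): buffer="zaqwnahwwaf" (len 11), cursors c1@1 c4@2 c2@5 c3@9, authorship .1...2...3.
After op 5 (delete): buffer="qwahwaf" (len 7), cursors c1@0 c4@0 c2@2 c3@5, authorship ..2..3.
After op 6 (insert('y')): buffer="yyqwyahwyaf" (len 11), cursors c1@2 c4@2 c2@5 c3@9, authorship 14..22..33.
After op 7 (insert('v')): buffer="yyvvqwyvahwyvaf" (len 15), cursors c1@4 c4@4 c2@8 c3@13, authorship 1414..222..333.

Answer: yyvvqwyvahwyvaf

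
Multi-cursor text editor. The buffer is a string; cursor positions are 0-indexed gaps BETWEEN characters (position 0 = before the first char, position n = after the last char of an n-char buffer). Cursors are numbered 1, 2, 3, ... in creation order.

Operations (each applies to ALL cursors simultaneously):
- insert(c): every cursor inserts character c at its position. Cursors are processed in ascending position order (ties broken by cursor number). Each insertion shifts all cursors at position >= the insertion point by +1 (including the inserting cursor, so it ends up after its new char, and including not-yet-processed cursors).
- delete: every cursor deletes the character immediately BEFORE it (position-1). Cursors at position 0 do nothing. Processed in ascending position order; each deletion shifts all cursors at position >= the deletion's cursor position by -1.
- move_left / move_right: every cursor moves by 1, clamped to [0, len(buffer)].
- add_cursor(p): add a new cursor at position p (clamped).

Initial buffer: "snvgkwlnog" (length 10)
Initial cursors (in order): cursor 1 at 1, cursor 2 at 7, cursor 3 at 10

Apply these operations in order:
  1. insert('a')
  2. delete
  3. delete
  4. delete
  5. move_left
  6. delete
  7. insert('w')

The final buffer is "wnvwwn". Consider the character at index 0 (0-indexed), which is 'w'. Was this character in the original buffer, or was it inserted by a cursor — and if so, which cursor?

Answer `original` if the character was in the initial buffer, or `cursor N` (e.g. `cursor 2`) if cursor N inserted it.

Answer: cursor 1

Derivation:
After op 1 (insert('a')): buffer="sanvgkwlanoga" (len 13), cursors c1@2 c2@9 c3@13, authorship .1......2...3
After op 2 (delete): buffer="snvgkwlnog" (len 10), cursors c1@1 c2@7 c3@10, authorship ..........
After op 3 (delete): buffer="nvgkwno" (len 7), cursors c1@0 c2@5 c3@7, authorship .......
After op 4 (delete): buffer="nvgkn" (len 5), cursors c1@0 c2@4 c3@5, authorship .....
After op 5 (move_left): buffer="nvgkn" (len 5), cursors c1@0 c2@3 c3@4, authorship .....
After op 6 (delete): buffer="nvn" (len 3), cursors c1@0 c2@2 c3@2, authorship ...
After op 7 (insert('w')): buffer="wnvwwn" (len 6), cursors c1@1 c2@5 c3@5, authorship 1..23.
Authorship (.=original, N=cursor N): 1 . . 2 3 .
Index 0: author = 1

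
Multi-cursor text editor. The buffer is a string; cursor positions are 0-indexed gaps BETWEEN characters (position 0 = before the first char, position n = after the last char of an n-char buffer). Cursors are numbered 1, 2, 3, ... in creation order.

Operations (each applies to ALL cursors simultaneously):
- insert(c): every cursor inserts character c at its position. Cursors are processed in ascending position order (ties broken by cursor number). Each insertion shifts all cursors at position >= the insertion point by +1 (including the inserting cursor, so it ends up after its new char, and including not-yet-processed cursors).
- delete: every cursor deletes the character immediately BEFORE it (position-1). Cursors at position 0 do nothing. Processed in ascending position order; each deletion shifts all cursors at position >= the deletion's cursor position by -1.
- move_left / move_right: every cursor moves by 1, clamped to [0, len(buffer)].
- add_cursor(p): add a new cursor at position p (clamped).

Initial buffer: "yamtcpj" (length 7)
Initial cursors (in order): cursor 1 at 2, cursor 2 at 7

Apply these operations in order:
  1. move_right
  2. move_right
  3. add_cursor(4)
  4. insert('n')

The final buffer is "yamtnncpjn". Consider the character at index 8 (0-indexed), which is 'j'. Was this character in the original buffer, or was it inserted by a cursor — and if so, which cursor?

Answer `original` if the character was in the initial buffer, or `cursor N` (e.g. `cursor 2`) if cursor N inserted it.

After op 1 (move_right): buffer="yamtcpj" (len 7), cursors c1@3 c2@7, authorship .......
After op 2 (move_right): buffer="yamtcpj" (len 7), cursors c1@4 c2@7, authorship .......
After op 3 (add_cursor(4)): buffer="yamtcpj" (len 7), cursors c1@4 c3@4 c2@7, authorship .......
After op 4 (insert('n')): buffer="yamtnncpjn" (len 10), cursors c1@6 c3@6 c2@10, authorship ....13...2
Authorship (.=original, N=cursor N): . . . . 1 3 . . . 2
Index 8: author = original

Answer: original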